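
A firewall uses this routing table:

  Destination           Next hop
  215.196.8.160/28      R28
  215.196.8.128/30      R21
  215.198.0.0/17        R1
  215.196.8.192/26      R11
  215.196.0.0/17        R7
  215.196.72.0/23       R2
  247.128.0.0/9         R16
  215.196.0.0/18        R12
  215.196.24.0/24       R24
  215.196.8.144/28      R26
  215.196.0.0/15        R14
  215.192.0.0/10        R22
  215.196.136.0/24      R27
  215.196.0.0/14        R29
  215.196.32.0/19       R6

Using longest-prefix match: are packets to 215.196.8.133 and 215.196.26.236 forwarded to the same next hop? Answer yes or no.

215.196.8.133: longest match 215.196.0.0/18 -> R12
215.196.26.236: longest match 215.196.0.0/18 -> R12

yes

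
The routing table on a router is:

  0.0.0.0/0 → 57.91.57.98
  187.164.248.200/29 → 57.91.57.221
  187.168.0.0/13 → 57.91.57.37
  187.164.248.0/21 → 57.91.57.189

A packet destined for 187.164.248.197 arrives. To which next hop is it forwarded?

Routes whose prefix contains 187.164.248.197:
  0.0.0.0/0 (default, matches everything) -> 57.91.57.98
  187.164.248.0/21 (187.164.248.0 - 187.164.255.255) -> 57.91.57.189
More-specific entries that do NOT match:
  187.164.248.200/29 (187.164.248.200 - 187.164.248.207) does not contain 187.164.248.197
Longest matching prefix is /21 -> next hop 57.91.57.189.

57.91.57.189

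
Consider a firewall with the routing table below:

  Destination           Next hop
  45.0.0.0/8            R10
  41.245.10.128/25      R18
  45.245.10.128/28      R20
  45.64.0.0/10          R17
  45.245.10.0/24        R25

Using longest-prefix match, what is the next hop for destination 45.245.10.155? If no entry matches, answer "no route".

Routes whose prefix contains 45.245.10.155:
  45.0.0.0/8 (45.0.0.0 - 45.255.255.255) -> R10
  45.245.10.0/24 (45.245.10.0 - 45.245.10.255) -> R25
More-specific entries that do NOT match:
  45.245.10.128/28 (45.245.10.128 - 45.245.10.143) does not contain 45.245.10.155
  41.245.10.128/25 (41.245.10.128 - 41.245.10.255) does not contain 45.245.10.155
Longest matching prefix is /24 -> next hop R25.

R25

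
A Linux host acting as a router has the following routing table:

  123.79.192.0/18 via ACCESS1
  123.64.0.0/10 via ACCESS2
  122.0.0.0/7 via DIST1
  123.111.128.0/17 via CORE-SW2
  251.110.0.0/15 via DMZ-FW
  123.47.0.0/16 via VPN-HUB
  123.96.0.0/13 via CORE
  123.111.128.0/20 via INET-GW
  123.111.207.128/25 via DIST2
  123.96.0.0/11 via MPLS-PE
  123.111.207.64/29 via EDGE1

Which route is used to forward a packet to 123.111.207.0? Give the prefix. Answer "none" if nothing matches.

Entries matching 123.111.207.0:
  122.0.0.0/7 (122.0.0.0 - 123.255.255.255)
  123.64.0.0/10 (123.64.0.0 - 123.127.255.255)
  123.96.0.0/11 (123.96.0.0 - 123.127.255.255)
  123.111.128.0/17 (123.111.128.0 - 123.111.255.255)
Most specific is 123.111.128.0/17.

123.111.128.0/17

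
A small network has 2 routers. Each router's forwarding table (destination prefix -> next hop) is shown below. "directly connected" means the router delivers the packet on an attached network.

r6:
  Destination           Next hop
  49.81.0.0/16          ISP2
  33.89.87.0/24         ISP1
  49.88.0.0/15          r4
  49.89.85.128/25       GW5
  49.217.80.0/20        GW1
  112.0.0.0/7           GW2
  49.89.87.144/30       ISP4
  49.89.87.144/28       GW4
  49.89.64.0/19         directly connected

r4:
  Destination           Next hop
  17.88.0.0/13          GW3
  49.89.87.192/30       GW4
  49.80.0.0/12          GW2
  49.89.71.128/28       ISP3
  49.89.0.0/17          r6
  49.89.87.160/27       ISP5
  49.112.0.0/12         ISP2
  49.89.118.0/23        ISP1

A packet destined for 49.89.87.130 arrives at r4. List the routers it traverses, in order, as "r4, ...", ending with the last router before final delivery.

At r4: longest match for 49.89.87.130 is 49.89.0.0/17 -> r6
At r6: longest match for 49.89.87.130 is 49.89.64.0/19 -> directly connected

r4, r6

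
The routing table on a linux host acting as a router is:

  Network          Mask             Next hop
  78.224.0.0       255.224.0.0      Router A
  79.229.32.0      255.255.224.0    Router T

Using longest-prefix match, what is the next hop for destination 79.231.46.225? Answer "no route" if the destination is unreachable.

no route

No entry's prefix contains 79.231.46.225; there is no default route.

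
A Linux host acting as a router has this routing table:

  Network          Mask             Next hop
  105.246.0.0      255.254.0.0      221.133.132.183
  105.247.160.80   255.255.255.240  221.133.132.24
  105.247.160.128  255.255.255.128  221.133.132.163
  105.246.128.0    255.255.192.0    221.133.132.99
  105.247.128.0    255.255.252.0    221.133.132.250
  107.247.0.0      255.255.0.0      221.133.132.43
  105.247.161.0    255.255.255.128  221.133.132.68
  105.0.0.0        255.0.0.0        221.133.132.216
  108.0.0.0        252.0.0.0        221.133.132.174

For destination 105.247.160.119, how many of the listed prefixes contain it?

2

Prefixes containing 105.247.160.119:
  105.0.0.0/8 (105.0.0.0 - 105.255.255.255)
  105.246.0.0/15 (105.246.0.0 - 105.247.255.255)
Total matching entries: 2.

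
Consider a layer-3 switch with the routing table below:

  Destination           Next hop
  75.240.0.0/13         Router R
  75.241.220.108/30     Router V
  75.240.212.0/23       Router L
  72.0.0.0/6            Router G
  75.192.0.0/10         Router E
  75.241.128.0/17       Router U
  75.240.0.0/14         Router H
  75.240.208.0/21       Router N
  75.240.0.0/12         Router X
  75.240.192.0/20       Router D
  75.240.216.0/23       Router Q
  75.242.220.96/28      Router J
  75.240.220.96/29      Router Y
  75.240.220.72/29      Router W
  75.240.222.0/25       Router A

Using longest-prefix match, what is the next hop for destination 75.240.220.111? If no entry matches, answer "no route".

Router H

Routes whose prefix contains 75.240.220.111:
  72.0.0.0/6 (72.0.0.0 - 75.255.255.255) -> Router G
  75.192.0.0/10 (75.192.0.0 - 75.255.255.255) -> Router E
  75.240.0.0/12 (75.240.0.0 - 75.255.255.255) -> Router X
  75.240.0.0/13 (75.240.0.0 - 75.247.255.255) -> Router R
  75.240.0.0/14 (75.240.0.0 - 75.243.255.255) -> Router H
More-specific entries that do NOT match:
  75.241.220.108/30 (75.241.220.108 - 75.241.220.111) does not contain 75.240.220.111
  75.240.220.96/29 (75.240.220.96 - 75.240.220.103) does not contain 75.240.220.111
  75.240.220.72/29 (75.240.220.72 - 75.240.220.79) does not contain 75.240.220.111
  75.242.220.96/28 (75.242.220.96 - 75.242.220.111) does not contain 75.240.220.111
  75.240.222.0/25 (75.240.222.0 - 75.240.222.127) does not contain 75.240.220.111
  75.240.212.0/23 (75.240.212.0 - 75.240.213.255) does not contain 75.240.220.111
  75.240.216.0/23 (75.240.216.0 - 75.240.217.255) does not contain 75.240.220.111
  75.240.208.0/21 (75.240.208.0 - 75.240.215.255) does not contain 75.240.220.111
  75.240.192.0/20 (75.240.192.0 - 75.240.207.255) does not contain 75.240.220.111
  75.241.128.0/17 (75.241.128.0 - 75.241.255.255) does not contain 75.240.220.111
Longest matching prefix is /14 -> next hop Router H.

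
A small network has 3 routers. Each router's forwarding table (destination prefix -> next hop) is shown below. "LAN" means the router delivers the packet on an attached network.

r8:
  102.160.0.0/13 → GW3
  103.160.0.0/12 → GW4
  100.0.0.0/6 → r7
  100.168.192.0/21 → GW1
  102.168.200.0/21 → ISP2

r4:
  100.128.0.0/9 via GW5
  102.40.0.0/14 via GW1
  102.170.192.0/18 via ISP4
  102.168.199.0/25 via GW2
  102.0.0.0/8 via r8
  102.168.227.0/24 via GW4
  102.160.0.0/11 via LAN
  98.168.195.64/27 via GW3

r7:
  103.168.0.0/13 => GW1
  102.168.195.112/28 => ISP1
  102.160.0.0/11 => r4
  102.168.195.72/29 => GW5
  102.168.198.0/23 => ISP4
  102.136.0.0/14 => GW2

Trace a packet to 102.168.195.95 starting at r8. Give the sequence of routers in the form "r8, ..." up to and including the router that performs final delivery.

r8, r7, r4

At r8: longest match for 102.168.195.95 is 100.0.0.0/6 -> r7
At r7: longest match for 102.168.195.95 is 102.160.0.0/11 -> r4
At r4: longest match for 102.168.195.95 is 102.160.0.0/11 -> LAN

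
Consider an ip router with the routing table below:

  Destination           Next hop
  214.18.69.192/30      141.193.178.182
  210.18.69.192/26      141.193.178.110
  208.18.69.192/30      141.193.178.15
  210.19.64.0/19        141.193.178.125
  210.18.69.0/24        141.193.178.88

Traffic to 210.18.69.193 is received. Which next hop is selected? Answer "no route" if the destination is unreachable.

Routes whose prefix contains 210.18.69.193:
  210.18.69.0/24 (210.18.69.0 - 210.18.69.255) -> 141.193.178.88
  210.18.69.192/26 (210.18.69.192 - 210.18.69.255) -> 141.193.178.110
More-specific entries that do NOT match:
  214.18.69.192/30 (214.18.69.192 - 214.18.69.195) does not contain 210.18.69.193
  208.18.69.192/30 (208.18.69.192 - 208.18.69.195) does not contain 210.18.69.193
Longest matching prefix is /26 -> next hop 141.193.178.110.

141.193.178.110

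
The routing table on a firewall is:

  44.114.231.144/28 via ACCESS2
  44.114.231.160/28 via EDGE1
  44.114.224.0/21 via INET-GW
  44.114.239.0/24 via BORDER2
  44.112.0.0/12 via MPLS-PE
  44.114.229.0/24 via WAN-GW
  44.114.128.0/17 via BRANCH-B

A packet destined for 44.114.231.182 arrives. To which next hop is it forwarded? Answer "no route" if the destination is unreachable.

Routes whose prefix contains 44.114.231.182:
  44.112.0.0/12 (44.112.0.0 - 44.127.255.255) -> MPLS-PE
  44.114.128.0/17 (44.114.128.0 - 44.114.255.255) -> BRANCH-B
  44.114.224.0/21 (44.114.224.0 - 44.114.231.255) -> INET-GW
More-specific entries that do NOT match:
  44.114.231.144/28 (44.114.231.144 - 44.114.231.159) does not contain 44.114.231.182
  44.114.231.160/28 (44.114.231.160 - 44.114.231.175) does not contain 44.114.231.182
  44.114.239.0/24 (44.114.239.0 - 44.114.239.255) does not contain 44.114.231.182
  44.114.229.0/24 (44.114.229.0 - 44.114.229.255) does not contain 44.114.231.182
Longest matching prefix is /21 -> next hop INET-GW.

INET-GW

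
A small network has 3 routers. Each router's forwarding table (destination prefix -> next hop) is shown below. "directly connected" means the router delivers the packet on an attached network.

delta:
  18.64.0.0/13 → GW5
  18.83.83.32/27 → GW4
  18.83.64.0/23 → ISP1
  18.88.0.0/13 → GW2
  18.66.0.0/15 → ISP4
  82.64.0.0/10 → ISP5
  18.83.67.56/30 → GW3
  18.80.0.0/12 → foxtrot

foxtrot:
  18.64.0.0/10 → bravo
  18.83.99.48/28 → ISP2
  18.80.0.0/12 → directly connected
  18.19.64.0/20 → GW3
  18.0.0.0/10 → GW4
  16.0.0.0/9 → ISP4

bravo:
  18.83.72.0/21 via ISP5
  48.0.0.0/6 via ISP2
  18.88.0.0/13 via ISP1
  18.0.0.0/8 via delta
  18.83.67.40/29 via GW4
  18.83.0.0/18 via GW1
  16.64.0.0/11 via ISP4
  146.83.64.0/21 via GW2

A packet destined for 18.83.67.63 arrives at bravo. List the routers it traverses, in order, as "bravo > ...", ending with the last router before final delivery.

At bravo: longest match for 18.83.67.63 is 18.0.0.0/8 -> delta
At delta: longest match for 18.83.67.63 is 18.80.0.0/12 -> foxtrot
At foxtrot: longest match for 18.83.67.63 is 18.80.0.0/12 -> directly connected

bravo > delta > foxtrot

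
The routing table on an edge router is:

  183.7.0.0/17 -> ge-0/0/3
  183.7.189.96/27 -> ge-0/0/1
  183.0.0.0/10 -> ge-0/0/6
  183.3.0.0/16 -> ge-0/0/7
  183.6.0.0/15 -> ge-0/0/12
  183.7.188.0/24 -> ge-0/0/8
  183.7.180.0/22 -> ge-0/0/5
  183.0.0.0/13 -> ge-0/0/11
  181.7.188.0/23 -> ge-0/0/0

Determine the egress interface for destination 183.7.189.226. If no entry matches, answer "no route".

ge-0/0/12

Routes whose prefix contains 183.7.189.226:
  183.0.0.0/10 (183.0.0.0 - 183.63.255.255) -> ge-0/0/6
  183.0.0.0/13 (183.0.0.0 - 183.7.255.255) -> ge-0/0/11
  183.6.0.0/15 (183.6.0.0 - 183.7.255.255) -> ge-0/0/12
More-specific entries that do NOT match:
  183.7.189.96/27 (183.7.189.96 - 183.7.189.127) does not contain 183.7.189.226
  183.7.188.0/24 (183.7.188.0 - 183.7.188.255) does not contain 183.7.189.226
  181.7.188.0/23 (181.7.188.0 - 181.7.189.255) does not contain 183.7.189.226
  183.7.180.0/22 (183.7.180.0 - 183.7.183.255) does not contain 183.7.189.226
  183.7.0.0/17 (183.7.0.0 - 183.7.127.255) does not contain 183.7.189.226
  183.3.0.0/16 (183.3.0.0 - 183.3.255.255) does not contain 183.7.189.226
Longest matching prefix is /15 -> interface ge-0/0/12.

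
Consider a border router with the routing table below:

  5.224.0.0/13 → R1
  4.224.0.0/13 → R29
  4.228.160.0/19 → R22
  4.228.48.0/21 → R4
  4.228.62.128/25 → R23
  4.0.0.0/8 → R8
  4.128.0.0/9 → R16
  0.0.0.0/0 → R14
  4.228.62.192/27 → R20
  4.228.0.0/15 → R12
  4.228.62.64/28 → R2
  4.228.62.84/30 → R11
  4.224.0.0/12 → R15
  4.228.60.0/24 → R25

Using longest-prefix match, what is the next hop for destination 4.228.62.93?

R12

Routes whose prefix contains 4.228.62.93:
  0.0.0.0/0 (default, matches everything) -> R14
  4.0.0.0/8 (4.0.0.0 - 4.255.255.255) -> R8
  4.128.0.0/9 (4.128.0.0 - 4.255.255.255) -> R16
  4.224.0.0/12 (4.224.0.0 - 4.239.255.255) -> R15
  4.224.0.0/13 (4.224.0.0 - 4.231.255.255) -> R29
  4.228.0.0/15 (4.228.0.0 - 4.229.255.255) -> R12
More-specific entries that do NOT match:
  4.228.62.84/30 (4.228.62.84 - 4.228.62.87) does not contain 4.228.62.93
  4.228.62.64/28 (4.228.62.64 - 4.228.62.79) does not contain 4.228.62.93
  4.228.62.192/27 (4.228.62.192 - 4.228.62.223) does not contain 4.228.62.93
  4.228.62.128/25 (4.228.62.128 - 4.228.62.255) does not contain 4.228.62.93
  4.228.60.0/24 (4.228.60.0 - 4.228.60.255) does not contain 4.228.62.93
  4.228.48.0/21 (4.228.48.0 - 4.228.55.255) does not contain 4.228.62.93
  4.228.160.0/19 (4.228.160.0 - 4.228.191.255) does not contain 4.228.62.93
Longest matching prefix is /15 -> next hop R12.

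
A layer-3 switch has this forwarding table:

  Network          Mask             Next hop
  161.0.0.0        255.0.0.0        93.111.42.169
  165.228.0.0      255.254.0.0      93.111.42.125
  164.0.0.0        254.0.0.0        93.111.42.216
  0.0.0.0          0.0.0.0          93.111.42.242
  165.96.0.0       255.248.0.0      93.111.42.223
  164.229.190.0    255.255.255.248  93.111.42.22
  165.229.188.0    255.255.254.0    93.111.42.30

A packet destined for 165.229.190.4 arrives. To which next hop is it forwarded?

93.111.42.125

Routes whose prefix contains 165.229.190.4:
  0.0.0.0/0 (default, matches everything) -> 93.111.42.242
  164.0.0.0/7 (164.0.0.0 - 165.255.255.255) -> 93.111.42.216
  165.228.0.0/15 (165.228.0.0 - 165.229.255.255) -> 93.111.42.125
More-specific entries that do NOT match:
  164.229.190.0/29 (164.229.190.0 - 164.229.190.7) does not contain 165.229.190.4
  165.229.188.0/23 (165.229.188.0 - 165.229.189.255) does not contain 165.229.190.4
Longest matching prefix is /15 -> next hop 93.111.42.125.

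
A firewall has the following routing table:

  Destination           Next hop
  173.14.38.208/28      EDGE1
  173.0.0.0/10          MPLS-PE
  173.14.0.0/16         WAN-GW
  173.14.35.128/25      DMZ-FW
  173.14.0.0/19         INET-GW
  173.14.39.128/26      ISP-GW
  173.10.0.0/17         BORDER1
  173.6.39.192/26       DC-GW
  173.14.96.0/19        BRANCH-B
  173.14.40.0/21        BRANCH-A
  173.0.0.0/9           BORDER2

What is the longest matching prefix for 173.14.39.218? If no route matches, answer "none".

Entries matching 173.14.39.218:
  173.0.0.0/9 (173.0.0.0 - 173.127.255.255)
  173.0.0.0/10 (173.0.0.0 - 173.63.255.255)
  173.14.0.0/16 (173.14.0.0 - 173.14.255.255)
Most specific is 173.14.0.0/16.

173.14.0.0/16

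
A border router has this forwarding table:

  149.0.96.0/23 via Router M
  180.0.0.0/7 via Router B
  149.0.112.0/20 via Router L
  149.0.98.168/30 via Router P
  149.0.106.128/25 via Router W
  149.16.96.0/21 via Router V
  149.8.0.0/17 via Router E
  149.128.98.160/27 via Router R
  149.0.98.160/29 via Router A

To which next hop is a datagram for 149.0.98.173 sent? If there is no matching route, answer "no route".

no route

No entry's prefix contains 149.0.98.173; there is no default route.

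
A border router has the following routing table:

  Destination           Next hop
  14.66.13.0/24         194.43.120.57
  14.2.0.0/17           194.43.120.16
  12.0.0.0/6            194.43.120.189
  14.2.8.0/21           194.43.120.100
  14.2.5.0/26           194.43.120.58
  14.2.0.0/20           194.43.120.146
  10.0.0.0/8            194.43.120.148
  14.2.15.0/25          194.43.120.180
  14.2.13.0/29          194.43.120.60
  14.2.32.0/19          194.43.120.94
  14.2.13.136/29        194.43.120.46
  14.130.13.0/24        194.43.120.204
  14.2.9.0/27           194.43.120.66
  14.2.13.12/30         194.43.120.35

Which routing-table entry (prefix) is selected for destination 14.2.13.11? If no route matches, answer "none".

14.2.8.0/21

Entries matching 14.2.13.11:
  12.0.0.0/6 (12.0.0.0 - 15.255.255.255)
  14.2.0.0/17 (14.2.0.0 - 14.2.127.255)
  14.2.0.0/20 (14.2.0.0 - 14.2.15.255)
  14.2.8.0/21 (14.2.8.0 - 14.2.15.255)
Most specific is 14.2.8.0/21.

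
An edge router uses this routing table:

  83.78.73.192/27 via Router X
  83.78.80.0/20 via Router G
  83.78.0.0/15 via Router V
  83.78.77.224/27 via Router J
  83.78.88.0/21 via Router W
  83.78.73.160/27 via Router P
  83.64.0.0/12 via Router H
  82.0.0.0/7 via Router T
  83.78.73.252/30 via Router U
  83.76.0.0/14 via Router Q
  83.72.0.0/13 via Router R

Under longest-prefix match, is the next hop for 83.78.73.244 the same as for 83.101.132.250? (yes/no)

no

83.78.73.244: longest match 83.78.0.0/15 -> Router V
83.101.132.250: longest match 82.0.0.0/7 -> Router T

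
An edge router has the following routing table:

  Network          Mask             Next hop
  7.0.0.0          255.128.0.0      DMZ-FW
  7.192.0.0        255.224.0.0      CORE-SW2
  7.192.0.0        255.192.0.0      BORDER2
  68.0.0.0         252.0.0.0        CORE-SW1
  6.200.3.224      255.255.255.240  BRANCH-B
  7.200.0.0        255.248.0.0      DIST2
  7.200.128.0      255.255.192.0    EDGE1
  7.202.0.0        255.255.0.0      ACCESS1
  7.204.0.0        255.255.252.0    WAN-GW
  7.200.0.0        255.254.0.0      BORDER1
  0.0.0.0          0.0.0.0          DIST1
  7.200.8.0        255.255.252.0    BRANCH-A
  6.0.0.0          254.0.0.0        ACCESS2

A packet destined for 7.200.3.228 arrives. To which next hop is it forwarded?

BORDER1

Routes whose prefix contains 7.200.3.228:
  0.0.0.0/0 (default, matches everything) -> DIST1
  6.0.0.0/7 (6.0.0.0 - 7.255.255.255) -> ACCESS2
  7.192.0.0/10 (7.192.0.0 - 7.255.255.255) -> BORDER2
  7.192.0.0/11 (7.192.0.0 - 7.223.255.255) -> CORE-SW2
  7.200.0.0/13 (7.200.0.0 - 7.207.255.255) -> DIST2
  7.200.0.0/15 (7.200.0.0 - 7.201.255.255) -> BORDER1
More-specific entries that do NOT match:
  6.200.3.224/28 (6.200.3.224 - 6.200.3.239) does not contain 7.200.3.228
  7.204.0.0/22 (7.204.0.0 - 7.204.3.255) does not contain 7.200.3.228
  7.200.8.0/22 (7.200.8.0 - 7.200.11.255) does not contain 7.200.3.228
  7.200.128.0/18 (7.200.128.0 - 7.200.191.255) does not contain 7.200.3.228
  7.202.0.0/16 (7.202.0.0 - 7.202.255.255) does not contain 7.200.3.228
Longest matching prefix is /15 -> next hop BORDER1.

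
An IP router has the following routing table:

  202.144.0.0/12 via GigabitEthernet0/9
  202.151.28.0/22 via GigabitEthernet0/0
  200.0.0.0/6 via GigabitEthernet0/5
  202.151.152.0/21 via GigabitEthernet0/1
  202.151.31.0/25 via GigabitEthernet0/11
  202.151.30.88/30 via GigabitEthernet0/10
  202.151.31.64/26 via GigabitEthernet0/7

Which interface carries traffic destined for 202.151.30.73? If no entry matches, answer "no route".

GigabitEthernet0/0

Routes whose prefix contains 202.151.30.73:
  200.0.0.0/6 (200.0.0.0 - 203.255.255.255) -> GigabitEthernet0/5
  202.144.0.0/12 (202.144.0.0 - 202.159.255.255) -> GigabitEthernet0/9
  202.151.28.0/22 (202.151.28.0 - 202.151.31.255) -> GigabitEthernet0/0
More-specific entries that do NOT match:
  202.151.30.88/30 (202.151.30.88 - 202.151.30.91) does not contain 202.151.30.73
  202.151.31.64/26 (202.151.31.64 - 202.151.31.127) does not contain 202.151.30.73
  202.151.31.0/25 (202.151.31.0 - 202.151.31.127) does not contain 202.151.30.73
Longest matching prefix is /22 -> interface GigabitEthernet0/0.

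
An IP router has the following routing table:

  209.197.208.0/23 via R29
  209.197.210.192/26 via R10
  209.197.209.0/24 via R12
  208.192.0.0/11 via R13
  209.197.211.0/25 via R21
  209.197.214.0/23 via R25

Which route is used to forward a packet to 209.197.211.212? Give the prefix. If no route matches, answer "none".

none

209.197.211.212 is outside every listed prefix and there is no default route.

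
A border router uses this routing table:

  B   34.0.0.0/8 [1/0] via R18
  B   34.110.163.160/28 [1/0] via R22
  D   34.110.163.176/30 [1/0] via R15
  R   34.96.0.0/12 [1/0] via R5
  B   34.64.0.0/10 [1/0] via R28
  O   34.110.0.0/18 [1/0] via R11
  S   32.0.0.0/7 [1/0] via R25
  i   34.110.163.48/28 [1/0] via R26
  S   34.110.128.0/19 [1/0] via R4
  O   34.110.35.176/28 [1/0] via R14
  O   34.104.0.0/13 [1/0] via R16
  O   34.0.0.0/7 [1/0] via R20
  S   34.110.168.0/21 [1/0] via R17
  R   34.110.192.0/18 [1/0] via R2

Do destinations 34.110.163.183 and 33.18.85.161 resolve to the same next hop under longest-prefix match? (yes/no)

34.110.163.183: longest match 34.104.0.0/13 -> R16
33.18.85.161: longest match 32.0.0.0/7 -> R25

no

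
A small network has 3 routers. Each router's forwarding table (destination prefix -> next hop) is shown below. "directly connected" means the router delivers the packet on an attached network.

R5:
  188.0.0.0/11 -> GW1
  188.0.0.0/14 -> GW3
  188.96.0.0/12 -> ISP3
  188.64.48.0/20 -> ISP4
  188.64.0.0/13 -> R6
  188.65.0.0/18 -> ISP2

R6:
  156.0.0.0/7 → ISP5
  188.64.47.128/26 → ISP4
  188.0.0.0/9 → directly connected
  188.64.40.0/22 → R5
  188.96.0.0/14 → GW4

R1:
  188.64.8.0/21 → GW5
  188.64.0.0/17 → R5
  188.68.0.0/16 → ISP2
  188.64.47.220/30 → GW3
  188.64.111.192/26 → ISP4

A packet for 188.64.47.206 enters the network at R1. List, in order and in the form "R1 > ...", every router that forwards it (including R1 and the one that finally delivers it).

At R1: longest match for 188.64.47.206 is 188.64.0.0/17 -> R5
At R5: longest match for 188.64.47.206 is 188.64.0.0/13 -> R6
At R6: longest match for 188.64.47.206 is 188.0.0.0/9 -> directly connected

R1 > R5 > R6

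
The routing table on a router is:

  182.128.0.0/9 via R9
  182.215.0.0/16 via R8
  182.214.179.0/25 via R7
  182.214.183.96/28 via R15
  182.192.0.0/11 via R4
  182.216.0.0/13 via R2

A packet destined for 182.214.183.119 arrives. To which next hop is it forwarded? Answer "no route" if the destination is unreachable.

Routes whose prefix contains 182.214.183.119:
  182.128.0.0/9 (182.128.0.0 - 182.255.255.255) -> R9
  182.192.0.0/11 (182.192.0.0 - 182.223.255.255) -> R4
More-specific entries that do NOT match:
  182.214.183.96/28 (182.214.183.96 - 182.214.183.111) does not contain 182.214.183.119
  182.214.179.0/25 (182.214.179.0 - 182.214.179.127) does not contain 182.214.183.119
  182.215.0.0/16 (182.215.0.0 - 182.215.255.255) does not contain 182.214.183.119
  182.216.0.0/13 (182.216.0.0 - 182.223.255.255) does not contain 182.214.183.119
Longest matching prefix is /11 -> next hop R4.

R4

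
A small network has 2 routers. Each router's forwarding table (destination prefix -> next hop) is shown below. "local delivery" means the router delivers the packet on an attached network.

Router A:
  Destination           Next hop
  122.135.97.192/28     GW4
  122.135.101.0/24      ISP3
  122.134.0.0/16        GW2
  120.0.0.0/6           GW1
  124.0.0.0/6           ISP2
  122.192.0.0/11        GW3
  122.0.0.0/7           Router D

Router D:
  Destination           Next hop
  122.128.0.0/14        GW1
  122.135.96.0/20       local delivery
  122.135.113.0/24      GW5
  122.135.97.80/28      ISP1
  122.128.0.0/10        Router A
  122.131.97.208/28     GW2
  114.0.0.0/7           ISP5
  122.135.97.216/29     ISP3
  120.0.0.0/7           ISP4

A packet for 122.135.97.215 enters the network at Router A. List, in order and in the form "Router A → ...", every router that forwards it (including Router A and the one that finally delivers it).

At Router A: longest match for 122.135.97.215 is 122.0.0.0/7 -> Router D
At Router D: longest match for 122.135.97.215 is 122.135.96.0/20 -> local delivery

Router A → Router D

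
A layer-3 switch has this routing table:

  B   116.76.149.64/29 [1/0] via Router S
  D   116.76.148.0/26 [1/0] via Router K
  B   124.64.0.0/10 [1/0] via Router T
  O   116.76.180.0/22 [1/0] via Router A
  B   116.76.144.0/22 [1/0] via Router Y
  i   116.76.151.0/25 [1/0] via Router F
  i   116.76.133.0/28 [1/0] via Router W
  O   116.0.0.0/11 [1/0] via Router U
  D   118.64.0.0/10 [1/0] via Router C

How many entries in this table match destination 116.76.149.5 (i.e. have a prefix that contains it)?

0

No listed prefix contains 116.76.149.5.
Total matching entries: 0.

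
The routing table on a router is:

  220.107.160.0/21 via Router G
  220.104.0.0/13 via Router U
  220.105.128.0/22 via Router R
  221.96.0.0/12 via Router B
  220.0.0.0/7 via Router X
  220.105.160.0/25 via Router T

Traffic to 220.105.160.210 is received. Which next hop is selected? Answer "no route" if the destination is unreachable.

Routes whose prefix contains 220.105.160.210:
  220.0.0.0/7 (220.0.0.0 - 221.255.255.255) -> Router X
  220.104.0.0/13 (220.104.0.0 - 220.111.255.255) -> Router U
More-specific entries that do NOT match:
  220.105.160.0/25 (220.105.160.0 - 220.105.160.127) does not contain 220.105.160.210
  220.105.128.0/22 (220.105.128.0 - 220.105.131.255) does not contain 220.105.160.210
  220.107.160.0/21 (220.107.160.0 - 220.107.167.255) does not contain 220.105.160.210
Longest matching prefix is /13 -> next hop Router U.

Router U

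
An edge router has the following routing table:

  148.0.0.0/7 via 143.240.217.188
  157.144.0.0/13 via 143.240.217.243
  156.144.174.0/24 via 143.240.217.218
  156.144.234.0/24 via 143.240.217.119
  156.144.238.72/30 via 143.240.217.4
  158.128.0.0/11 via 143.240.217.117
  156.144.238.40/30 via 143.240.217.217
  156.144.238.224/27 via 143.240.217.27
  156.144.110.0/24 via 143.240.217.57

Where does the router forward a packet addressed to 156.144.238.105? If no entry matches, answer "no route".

No entry's prefix contains 156.144.238.105; there is no default route.

no route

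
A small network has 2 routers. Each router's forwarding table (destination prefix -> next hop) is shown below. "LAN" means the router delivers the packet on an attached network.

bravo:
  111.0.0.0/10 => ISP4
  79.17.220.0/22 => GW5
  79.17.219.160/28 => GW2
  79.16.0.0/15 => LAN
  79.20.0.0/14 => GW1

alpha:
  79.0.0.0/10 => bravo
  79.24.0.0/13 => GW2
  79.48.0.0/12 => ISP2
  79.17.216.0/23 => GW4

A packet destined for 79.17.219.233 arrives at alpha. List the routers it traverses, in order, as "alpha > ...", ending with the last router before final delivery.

alpha > bravo

At alpha: longest match for 79.17.219.233 is 79.0.0.0/10 -> bravo
At bravo: longest match for 79.17.219.233 is 79.16.0.0/15 -> LAN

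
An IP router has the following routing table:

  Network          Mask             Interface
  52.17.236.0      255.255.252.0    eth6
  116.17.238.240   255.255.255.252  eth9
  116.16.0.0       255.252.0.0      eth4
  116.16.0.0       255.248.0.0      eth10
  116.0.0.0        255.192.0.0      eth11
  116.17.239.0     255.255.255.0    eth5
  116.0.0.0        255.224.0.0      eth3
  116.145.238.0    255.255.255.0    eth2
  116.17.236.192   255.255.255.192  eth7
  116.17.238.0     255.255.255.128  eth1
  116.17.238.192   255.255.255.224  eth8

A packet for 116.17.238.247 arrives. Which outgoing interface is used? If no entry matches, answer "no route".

eth4

Routes whose prefix contains 116.17.238.247:
  116.0.0.0/10 (116.0.0.0 - 116.63.255.255) -> eth11
  116.0.0.0/11 (116.0.0.0 - 116.31.255.255) -> eth3
  116.16.0.0/13 (116.16.0.0 - 116.23.255.255) -> eth10
  116.16.0.0/14 (116.16.0.0 - 116.19.255.255) -> eth4
More-specific entries that do NOT match:
  116.17.238.240/30 (116.17.238.240 - 116.17.238.243) does not contain 116.17.238.247
  116.17.238.192/27 (116.17.238.192 - 116.17.238.223) does not contain 116.17.238.247
  116.17.236.192/26 (116.17.236.192 - 116.17.236.255) does not contain 116.17.238.247
  116.17.238.0/25 (116.17.238.0 - 116.17.238.127) does not contain 116.17.238.247
  116.17.239.0/24 (116.17.239.0 - 116.17.239.255) does not contain 116.17.238.247
  116.145.238.0/24 (116.145.238.0 - 116.145.238.255) does not contain 116.17.238.247
  52.17.236.0/22 (52.17.236.0 - 52.17.239.255) does not contain 116.17.238.247
Longest matching prefix is /14 -> interface eth4.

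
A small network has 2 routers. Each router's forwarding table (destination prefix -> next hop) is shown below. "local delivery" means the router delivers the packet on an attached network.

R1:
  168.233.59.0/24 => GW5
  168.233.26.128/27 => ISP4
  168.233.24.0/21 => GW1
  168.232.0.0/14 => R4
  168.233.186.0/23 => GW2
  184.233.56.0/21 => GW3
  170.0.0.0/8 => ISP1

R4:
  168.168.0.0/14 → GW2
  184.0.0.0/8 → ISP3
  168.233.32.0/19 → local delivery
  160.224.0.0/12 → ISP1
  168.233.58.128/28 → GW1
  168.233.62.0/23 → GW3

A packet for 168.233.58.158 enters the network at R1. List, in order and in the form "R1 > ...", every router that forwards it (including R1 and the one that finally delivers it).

At R1: longest match for 168.233.58.158 is 168.232.0.0/14 -> R4
At R4: longest match for 168.233.58.158 is 168.233.32.0/19 -> local delivery

R1 > R4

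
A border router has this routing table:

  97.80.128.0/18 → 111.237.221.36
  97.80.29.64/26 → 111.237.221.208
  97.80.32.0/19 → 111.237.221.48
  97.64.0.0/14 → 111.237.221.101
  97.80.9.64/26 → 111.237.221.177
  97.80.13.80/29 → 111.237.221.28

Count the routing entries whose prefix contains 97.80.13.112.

0

No listed prefix contains 97.80.13.112.
Total matching entries: 0.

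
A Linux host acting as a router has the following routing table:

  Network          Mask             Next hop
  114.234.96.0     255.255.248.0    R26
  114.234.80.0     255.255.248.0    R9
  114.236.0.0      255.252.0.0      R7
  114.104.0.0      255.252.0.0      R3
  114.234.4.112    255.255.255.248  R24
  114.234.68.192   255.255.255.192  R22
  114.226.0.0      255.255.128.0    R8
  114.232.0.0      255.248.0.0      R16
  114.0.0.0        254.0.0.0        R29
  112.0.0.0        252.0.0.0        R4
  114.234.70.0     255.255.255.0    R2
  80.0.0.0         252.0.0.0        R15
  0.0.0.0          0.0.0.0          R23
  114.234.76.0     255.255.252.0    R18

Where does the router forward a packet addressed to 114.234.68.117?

Routes whose prefix contains 114.234.68.117:
  0.0.0.0/0 (default, matches everything) -> R23
  112.0.0.0/6 (112.0.0.0 - 115.255.255.255) -> R4
  114.0.0.0/7 (114.0.0.0 - 115.255.255.255) -> R29
  114.232.0.0/13 (114.232.0.0 - 114.239.255.255) -> R16
More-specific entries that do NOT match:
  114.234.4.112/29 (114.234.4.112 - 114.234.4.119) does not contain 114.234.68.117
  114.234.68.192/26 (114.234.68.192 - 114.234.68.255) does not contain 114.234.68.117
  114.234.70.0/24 (114.234.70.0 - 114.234.70.255) does not contain 114.234.68.117
  114.234.76.0/22 (114.234.76.0 - 114.234.79.255) does not contain 114.234.68.117
  114.234.96.0/21 (114.234.96.0 - 114.234.103.255) does not contain 114.234.68.117
  114.234.80.0/21 (114.234.80.0 - 114.234.87.255) does not contain 114.234.68.117
  114.226.0.0/17 (114.226.0.0 - 114.226.127.255) does not contain 114.234.68.117
  114.236.0.0/14 (114.236.0.0 - 114.239.255.255) does not contain 114.234.68.117
  114.104.0.0/14 (114.104.0.0 - 114.107.255.255) does not contain 114.234.68.117
Longest matching prefix is /13 -> next hop R16.

R16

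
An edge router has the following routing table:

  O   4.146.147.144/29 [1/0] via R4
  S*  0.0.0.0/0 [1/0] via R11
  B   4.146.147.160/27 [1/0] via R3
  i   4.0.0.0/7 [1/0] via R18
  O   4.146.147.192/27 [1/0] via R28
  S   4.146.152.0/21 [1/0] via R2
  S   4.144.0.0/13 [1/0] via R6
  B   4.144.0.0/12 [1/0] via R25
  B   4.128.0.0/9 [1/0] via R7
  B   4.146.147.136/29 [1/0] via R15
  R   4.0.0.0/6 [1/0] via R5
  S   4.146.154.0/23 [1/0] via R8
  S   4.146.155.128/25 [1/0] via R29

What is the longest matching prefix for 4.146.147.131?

4.144.0.0/13

Entries matching 4.146.147.131:
  0.0.0.0/0 (default, matches everything)
  4.0.0.0/6 (4.0.0.0 - 7.255.255.255)
  4.0.0.0/7 (4.0.0.0 - 5.255.255.255)
  4.128.0.0/9 (4.128.0.0 - 4.255.255.255)
  4.144.0.0/12 (4.144.0.0 - 4.159.255.255)
  4.144.0.0/13 (4.144.0.0 - 4.151.255.255)
Most specific is 4.144.0.0/13.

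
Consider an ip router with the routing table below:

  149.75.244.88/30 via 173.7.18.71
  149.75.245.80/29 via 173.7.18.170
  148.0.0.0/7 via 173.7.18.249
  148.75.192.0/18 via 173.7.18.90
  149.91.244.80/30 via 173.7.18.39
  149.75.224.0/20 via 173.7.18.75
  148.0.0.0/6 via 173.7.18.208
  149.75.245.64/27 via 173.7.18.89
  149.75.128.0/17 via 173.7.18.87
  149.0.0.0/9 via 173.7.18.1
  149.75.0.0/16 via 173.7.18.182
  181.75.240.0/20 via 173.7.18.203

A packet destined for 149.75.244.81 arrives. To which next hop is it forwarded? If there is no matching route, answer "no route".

Routes whose prefix contains 149.75.244.81:
  148.0.0.0/6 (148.0.0.0 - 151.255.255.255) -> 173.7.18.208
  148.0.0.0/7 (148.0.0.0 - 149.255.255.255) -> 173.7.18.249
  149.0.0.0/9 (149.0.0.0 - 149.127.255.255) -> 173.7.18.1
  149.75.0.0/16 (149.75.0.0 - 149.75.255.255) -> 173.7.18.182
  149.75.128.0/17 (149.75.128.0 - 149.75.255.255) -> 173.7.18.87
More-specific entries that do NOT match:
  149.75.244.88/30 (149.75.244.88 - 149.75.244.91) does not contain 149.75.244.81
  149.91.244.80/30 (149.91.244.80 - 149.91.244.83) does not contain 149.75.244.81
  149.75.245.80/29 (149.75.245.80 - 149.75.245.87) does not contain 149.75.244.81
  149.75.245.64/27 (149.75.245.64 - 149.75.245.95) does not contain 149.75.244.81
  149.75.224.0/20 (149.75.224.0 - 149.75.239.255) does not contain 149.75.244.81
  181.75.240.0/20 (181.75.240.0 - 181.75.255.255) does not contain 149.75.244.81
  148.75.192.0/18 (148.75.192.0 - 148.75.255.255) does not contain 149.75.244.81
Longest matching prefix is /17 -> next hop 173.7.18.87.

173.7.18.87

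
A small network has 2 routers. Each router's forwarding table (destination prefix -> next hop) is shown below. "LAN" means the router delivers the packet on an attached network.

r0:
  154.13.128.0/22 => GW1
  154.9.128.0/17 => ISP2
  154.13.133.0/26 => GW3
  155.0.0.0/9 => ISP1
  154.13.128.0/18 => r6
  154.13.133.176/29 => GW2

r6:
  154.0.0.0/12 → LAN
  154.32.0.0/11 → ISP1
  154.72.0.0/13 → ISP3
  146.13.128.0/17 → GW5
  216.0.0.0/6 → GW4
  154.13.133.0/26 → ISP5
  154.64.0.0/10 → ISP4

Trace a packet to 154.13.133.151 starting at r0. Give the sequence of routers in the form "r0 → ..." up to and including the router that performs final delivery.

At r0: longest match for 154.13.133.151 is 154.13.128.0/18 -> r6
At r6: longest match for 154.13.133.151 is 154.0.0.0/12 -> LAN

r0 → r6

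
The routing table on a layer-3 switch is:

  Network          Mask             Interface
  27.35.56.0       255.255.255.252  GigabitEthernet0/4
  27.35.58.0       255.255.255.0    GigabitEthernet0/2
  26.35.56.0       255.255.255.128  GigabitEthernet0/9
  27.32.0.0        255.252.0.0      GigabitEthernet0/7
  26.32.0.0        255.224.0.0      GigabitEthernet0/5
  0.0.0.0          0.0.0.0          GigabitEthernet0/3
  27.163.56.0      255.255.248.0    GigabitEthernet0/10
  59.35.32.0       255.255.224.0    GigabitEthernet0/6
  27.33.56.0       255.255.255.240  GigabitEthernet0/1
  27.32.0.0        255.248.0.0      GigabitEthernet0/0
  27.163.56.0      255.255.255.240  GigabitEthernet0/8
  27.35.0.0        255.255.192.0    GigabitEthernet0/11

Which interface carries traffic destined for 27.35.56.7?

GigabitEthernet0/11

Routes whose prefix contains 27.35.56.7:
  0.0.0.0/0 (default, matches everything) -> GigabitEthernet0/3
  27.32.0.0/13 (27.32.0.0 - 27.39.255.255) -> GigabitEthernet0/0
  27.32.0.0/14 (27.32.0.0 - 27.35.255.255) -> GigabitEthernet0/7
  27.35.0.0/18 (27.35.0.0 - 27.35.63.255) -> GigabitEthernet0/11
More-specific entries that do NOT match:
  27.35.56.0/30 (27.35.56.0 - 27.35.56.3) does not contain 27.35.56.7
  27.33.56.0/28 (27.33.56.0 - 27.33.56.15) does not contain 27.35.56.7
  27.163.56.0/28 (27.163.56.0 - 27.163.56.15) does not contain 27.35.56.7
  26.35.56.0/25 (26.35.56.0 - 26.35.56.127) does not contain 27.35.56.7
  27.35.58.0/24 (27.35.58.0 - 27.35.58.255) does not contain 27.35.56.7
  27.163.56.0/21 (27.163.56.0 - 27.163.63.255) does not contain 27.35.56.7
  59.35.32.0/19 (59.35.32.0 - 59.35.63.255) does not contain 27.35.56.7
Longest matching prefix is /18 -> interface GigabitEthernet0/11.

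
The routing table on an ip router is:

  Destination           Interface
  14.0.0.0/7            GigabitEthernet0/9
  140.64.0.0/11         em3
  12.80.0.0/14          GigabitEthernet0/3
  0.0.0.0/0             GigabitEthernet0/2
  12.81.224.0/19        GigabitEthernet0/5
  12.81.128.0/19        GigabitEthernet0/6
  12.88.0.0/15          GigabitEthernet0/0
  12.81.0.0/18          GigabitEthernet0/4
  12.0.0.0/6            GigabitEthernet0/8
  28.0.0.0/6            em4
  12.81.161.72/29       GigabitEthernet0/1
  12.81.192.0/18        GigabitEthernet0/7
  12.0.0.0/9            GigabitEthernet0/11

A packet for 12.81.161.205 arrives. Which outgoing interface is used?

GigabitEthernet0/3

Routes whose prefix contains 12.81.161.205:
  0.0.0.0/0 (default, matches everything) -> GigabitEthernet0/2
  12.0.0.0/6 (12.0.0.0 - 15.255.255.255) -> GigabitEthernet0/8
  12.0.0.0/9 (12.0.0.0 - 12.127.255.255) -> GigabitEthernet0/11
  12.80.0.0/14 (12.80.0.0 - 12.83.255.255) -> GigabitEthernet0/3
More-specific entries that do NOT match:
  12.81.161.72/29 (12.81.161.72 - 12.81.161.79) does not contain 12.81.161.205
  12.81.224.0/19 (12.81.224.0 - 12.81.255.255) does not contain 12.81.161.205
  12.81.128.0/19 (12.81.128.0 - 12.81.159.255) does not contain 12.81.161.205
  12.81.0.0/18 (12.81.0.0 - 12.81.63.255) does not contain 12.81.161.205
  12.81.192.0/18 (12.81.192.0 - 12.81.255.255) does not contain 12.81.161.205
  12.88.0.0/15 (12.88.0.0 - 12.89.255.255) does not contain 12.81.161.205
Longest matching prefix is /14 -> interface GigabitEthernet0/3.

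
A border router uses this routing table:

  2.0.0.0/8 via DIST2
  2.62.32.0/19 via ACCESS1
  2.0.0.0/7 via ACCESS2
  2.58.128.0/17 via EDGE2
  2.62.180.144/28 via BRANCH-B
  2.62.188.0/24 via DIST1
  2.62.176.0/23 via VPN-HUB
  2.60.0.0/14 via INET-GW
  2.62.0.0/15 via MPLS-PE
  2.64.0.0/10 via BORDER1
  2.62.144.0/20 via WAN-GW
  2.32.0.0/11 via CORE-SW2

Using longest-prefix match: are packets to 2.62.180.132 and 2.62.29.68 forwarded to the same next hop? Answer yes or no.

yes

2.62.180.132: longest match 2.62.0.0/15 -> MPLS-PE
2.62.29.68: longest match 2.62.0.0/15 -> MPLS-PE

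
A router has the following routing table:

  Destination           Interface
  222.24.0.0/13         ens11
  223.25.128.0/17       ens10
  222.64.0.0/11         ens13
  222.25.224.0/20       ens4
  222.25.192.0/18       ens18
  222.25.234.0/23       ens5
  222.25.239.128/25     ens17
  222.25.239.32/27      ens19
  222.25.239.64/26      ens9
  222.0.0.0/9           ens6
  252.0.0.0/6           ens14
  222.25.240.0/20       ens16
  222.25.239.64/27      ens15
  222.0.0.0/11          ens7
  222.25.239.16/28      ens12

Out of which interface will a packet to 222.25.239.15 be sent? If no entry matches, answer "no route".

ens4

Routes whose prefix contains 222.25.239.15:
  222.0.0.0/9 (222.0.0.0 - 222.127.255.255) -> ens6
  222.0.0.0/11 (222.0.0.0 - 222.31.255.255) -> ens7
  222.24.0.0/13 (222.24.0.0 - 222.31.255.255) -> ens11
  222.25.192.0/18 (222.25.192.0 - 222.25.255.255) -> ens18
  222.25.224.0/20 (222.25.224.0 - 222.25.239.255) -> ens4
More-specific entries that do NOT match:
  222.25.239.16/28 (222.25.239.16 - 222.25.239.31) does not contain 222.25.239.15
  222.25.239.32/27 (222.25.239.32 - 222.25.239.63) does not contain 222.25.239.15
  222.25.239.64/27 (222.25.239.64 - 222.25.239.95) does not contain 222.25.239.15
  222.25.239.64/26 (222.25.239.64 - 222.25.239.127) does not contain 222.25.239.15
  222.25.239.128/25 (222.25.239.128 - 222.25.239.255) does not contain 222.25.239.15
  222.25.234.0/23 (222.25.234.0 - 222.25.235.255) does not contain 222.25.239.15
Longest matching prefix is /20 -> interface ens4.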